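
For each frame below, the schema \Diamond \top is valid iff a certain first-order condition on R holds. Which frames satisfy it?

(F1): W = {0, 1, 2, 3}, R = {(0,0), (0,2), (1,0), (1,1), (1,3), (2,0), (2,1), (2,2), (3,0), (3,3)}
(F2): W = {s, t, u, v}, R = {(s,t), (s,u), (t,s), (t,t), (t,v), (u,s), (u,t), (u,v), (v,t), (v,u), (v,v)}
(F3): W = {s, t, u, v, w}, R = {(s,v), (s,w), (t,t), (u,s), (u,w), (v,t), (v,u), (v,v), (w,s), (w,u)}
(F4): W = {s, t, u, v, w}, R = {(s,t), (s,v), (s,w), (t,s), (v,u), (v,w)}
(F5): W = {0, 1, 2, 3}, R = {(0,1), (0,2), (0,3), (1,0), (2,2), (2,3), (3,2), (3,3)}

(F1), (F2), (F3), (F5)

This is the axiom for seriality; its first-order frame correspondent is \forall x \exists y Rxy.
(F1): satisfies the condition.
(F2): satisfies the condition.
(F3): satisfies the condition.
(F4): fails — world u has no successor.
(F5): satisfies the condition.
Valid on: (F1), (F2), (F3), (F5).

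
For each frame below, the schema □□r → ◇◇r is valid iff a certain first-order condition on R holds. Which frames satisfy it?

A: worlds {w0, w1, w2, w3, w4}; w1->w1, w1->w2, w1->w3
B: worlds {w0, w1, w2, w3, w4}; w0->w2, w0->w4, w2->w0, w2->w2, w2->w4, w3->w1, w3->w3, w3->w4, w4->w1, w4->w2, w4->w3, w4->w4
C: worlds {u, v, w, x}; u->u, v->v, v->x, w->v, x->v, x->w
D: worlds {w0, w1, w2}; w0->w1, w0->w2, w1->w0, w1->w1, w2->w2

C, D

Frame correspondent (Sahlqvist): ∀x ∃w (xR²w ∧ xR²w) — i.e. a generalized confluence (Geach) condition.
A: fails — at w0 but no w with w0R²w and w0R²w.
B: fails — at w1 but no w with w1R²w and w1R²w.
C: satisfies the condition.
D: satisfies the condition.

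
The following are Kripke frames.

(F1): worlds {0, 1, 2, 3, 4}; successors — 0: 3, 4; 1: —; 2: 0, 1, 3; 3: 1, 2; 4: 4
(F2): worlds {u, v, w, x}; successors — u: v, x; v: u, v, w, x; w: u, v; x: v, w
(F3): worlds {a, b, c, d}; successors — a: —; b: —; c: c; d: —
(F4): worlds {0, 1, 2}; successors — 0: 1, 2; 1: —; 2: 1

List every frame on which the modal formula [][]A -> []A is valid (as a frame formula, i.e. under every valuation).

(F2), (F3)

This is the axiom for density; its first-order frame correspondent is forall x forall y (Rxy -> exists z (Rxz & Rzy)).
(F1): fails — R32 but no z with R3z and Rz2.
(F2): condition met.
(F3): condition met.
(F4): fails — R21 but no z with R2z and Rz1.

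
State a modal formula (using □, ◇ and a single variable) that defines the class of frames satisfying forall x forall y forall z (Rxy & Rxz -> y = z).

A defining formula is ◇p → □p (the CD axiom).

◇p → □p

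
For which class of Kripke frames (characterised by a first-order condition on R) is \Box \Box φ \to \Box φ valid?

This is the C4 axiom.
Its frame correspondent is density — \forall x \forall y (Rxy \to \exists z (Rxz \wedge Rzy)).

density: \forall x \forall y (Rxy \to \exists z (Rxz \wedge Rzy))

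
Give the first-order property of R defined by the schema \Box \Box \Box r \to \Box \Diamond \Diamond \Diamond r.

This is a Sahlqvist (Geach-type) schema ◇^0□^3r → □^1◇^3r.
Minimal-valuation argument: fix x; take any y with xR^0y and any z with xR^1z. Set V(r) to the set of worlds R-reachable from y in exactly 3 steps. Then □^3r holds at y, so the antecedent holds at x; validity forces ◇^3r at z, giving a w with zR^3w and yR^3w.
First-order correspondent: \forall x \forall z (xRz \to \exists w (x R^3 w \wedge z R^3 w)).

\forall x \forall z (xRz \to \exists w (x R^3 w \wedge z R^3 w))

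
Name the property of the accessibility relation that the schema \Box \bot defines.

□⊥ is valid iff no world has any successor (otherwise □⊥ fails at any world with one).
Conversely, on a frame with emptiness of R the schema holds at every world under every valuation.
Frame condition: \forall x \forall y \neg Rxy.

emptiness of R: \forall x \forall y \neg Rxy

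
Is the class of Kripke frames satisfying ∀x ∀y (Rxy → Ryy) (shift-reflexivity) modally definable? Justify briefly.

Yes — defined by □(□q → q)

This is a Sahlqvist condition; the T□ axiom □(□q → q) defines it.
Suppose □(□q→q) is valid. Take Rxy and set V(q)={w : Ryw}. Then at y, □q holds; since □(□q→q) at x, □q→q at y, so q at y, i.e. Ryy.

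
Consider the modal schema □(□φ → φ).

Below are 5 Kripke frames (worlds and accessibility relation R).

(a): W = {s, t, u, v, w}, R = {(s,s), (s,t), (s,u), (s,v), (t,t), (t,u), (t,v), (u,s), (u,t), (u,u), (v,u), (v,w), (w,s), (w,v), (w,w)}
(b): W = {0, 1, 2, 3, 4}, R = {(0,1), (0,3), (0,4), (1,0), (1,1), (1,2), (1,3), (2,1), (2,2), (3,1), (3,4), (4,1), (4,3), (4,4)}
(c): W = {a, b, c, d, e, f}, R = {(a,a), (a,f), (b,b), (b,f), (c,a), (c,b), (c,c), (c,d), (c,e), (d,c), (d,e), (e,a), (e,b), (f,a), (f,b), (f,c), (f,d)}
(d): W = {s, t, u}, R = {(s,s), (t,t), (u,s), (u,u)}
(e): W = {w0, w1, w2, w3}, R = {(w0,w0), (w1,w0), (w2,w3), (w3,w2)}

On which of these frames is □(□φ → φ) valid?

Frame correspondent (Sahlqvist): ∀x ∀y (Rxy → Ryy) — i.e. shift-reflexivity.
(a): fails — Rtv but not Rvv.
(b): fails — R10 but not R00.
(c): fails — Rcd but not Rdd.
(d): ✓.
(e): fails — Rw3w2 but not Rw2w2.
Valid on: (d).

(d)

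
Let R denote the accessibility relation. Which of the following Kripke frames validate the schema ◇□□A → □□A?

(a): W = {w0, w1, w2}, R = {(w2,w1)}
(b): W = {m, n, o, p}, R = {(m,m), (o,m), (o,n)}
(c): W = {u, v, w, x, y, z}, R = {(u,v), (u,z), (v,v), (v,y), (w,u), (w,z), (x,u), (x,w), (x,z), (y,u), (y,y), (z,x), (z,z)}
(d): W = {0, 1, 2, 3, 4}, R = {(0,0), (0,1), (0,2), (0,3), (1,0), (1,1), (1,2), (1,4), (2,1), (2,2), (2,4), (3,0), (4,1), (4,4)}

(a)

Frame correspondent (Sahlqvist): ∀x ∀y ∀z ((xRy ∧ xR²z) → ∃w (yR²w ∧ z = w)) — i.e. a generalized confluence (Geach) condition.
(a): holds.
(b): fails — oRn, oR²m but no w with nR²w and m=w.
(c): fails — uRv, uR²x but no t with vR²t and x=t.
(d): fails — 0R2, 0R²3 but no w with 2R²w and 3=w.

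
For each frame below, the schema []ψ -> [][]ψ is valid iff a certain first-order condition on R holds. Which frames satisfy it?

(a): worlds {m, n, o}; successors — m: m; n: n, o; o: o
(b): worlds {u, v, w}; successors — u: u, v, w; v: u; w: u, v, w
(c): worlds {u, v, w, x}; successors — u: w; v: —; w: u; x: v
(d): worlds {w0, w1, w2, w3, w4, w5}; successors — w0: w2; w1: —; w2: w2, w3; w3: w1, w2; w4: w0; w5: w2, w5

The schema corresponds to transitivity: forall x forall y forall z (Rxy & Ryz -> Rxz).
(a): holds.
(b): fails — Rvu and Ruv but not Rvv.
(c): fails — Rwu and Ruw but not Rww.
(d): fails — Rw5w2 and Rw2w3 but not Rw5w3.

(a)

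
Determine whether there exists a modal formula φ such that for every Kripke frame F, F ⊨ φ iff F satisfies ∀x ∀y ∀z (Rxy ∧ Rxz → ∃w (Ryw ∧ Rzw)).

Yes — defined by ◇□r → □◇r

Yes: it is convergence, defined by the .2 schema ◇□r → □◇r.
Suppose ◇□r→□◇r is valid. Take Rxy, Rxz and set V(r)={w : Ryw}. Then □r at y so ◇□r at x, so □◇r at x, so ◇r at z, giving w with Rzw and Ryw.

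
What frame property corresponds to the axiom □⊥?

□⊥ is valid iff no world has any successor (otherwise □⊥ fails at any world with one).

Emptiness of R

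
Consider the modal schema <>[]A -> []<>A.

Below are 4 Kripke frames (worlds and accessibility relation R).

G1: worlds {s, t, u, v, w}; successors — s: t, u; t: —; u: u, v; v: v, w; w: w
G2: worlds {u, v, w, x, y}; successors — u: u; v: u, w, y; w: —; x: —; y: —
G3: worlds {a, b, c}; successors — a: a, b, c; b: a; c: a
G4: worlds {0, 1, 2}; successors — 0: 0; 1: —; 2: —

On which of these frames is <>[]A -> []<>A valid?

G3, G4

Frame correspondent (Sahlqvist): forall x forall y forall z (Rxy & Rxz -> exists w (Ryw & Rzw)) — i.e. convergence.
G1: fails — Rsu and Rst but u and t have no common successor.
G2: fails — Rvu and Rvw but u and w have no common successor.
G3: condition met.
G4: condition met.
Valid on: G3, G4.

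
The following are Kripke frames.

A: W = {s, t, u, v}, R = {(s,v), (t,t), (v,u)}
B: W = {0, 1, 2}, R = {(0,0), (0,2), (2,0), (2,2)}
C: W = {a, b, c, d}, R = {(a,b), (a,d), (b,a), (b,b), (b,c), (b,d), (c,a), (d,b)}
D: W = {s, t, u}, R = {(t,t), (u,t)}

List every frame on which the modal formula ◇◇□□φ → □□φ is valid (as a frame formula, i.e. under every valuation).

This is the axiom for a generalized confluence (Geach) condition; its first-order frame correspondent is ∀x ∀y ∀z ((xR²y ∧ xR²z) → ∃w (yR²w ∧ z = w)).
A: fails — sR²u, sR²u but no w with uR²w and u=w.
B: holds.
C: fails — aR²c, aR²a but no w with cR²w and a=w.
D: holds.
Valid on: B, D.

B, D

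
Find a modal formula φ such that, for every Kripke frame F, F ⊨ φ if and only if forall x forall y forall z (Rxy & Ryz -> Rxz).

A defining formula is □ψ → □□ψ (the 4 axiom).
Suppose □ψ→□□ψ is valid. Take Rxy, Ryz and set V(ψ)={w : Rxw}. Then □ψ at x, so □□ψ at x, so □ψ at y, so ψ at z, i.e. Rxz.

□ψ → □□ψ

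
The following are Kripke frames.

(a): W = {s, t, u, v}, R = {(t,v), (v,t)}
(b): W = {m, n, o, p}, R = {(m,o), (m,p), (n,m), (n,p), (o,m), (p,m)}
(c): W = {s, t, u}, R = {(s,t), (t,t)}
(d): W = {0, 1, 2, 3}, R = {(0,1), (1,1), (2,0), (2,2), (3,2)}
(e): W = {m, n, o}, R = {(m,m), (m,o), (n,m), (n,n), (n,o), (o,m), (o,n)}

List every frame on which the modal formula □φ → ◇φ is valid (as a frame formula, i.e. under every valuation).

(b), (d), (e)

This is the axiom for seriality; its first-order frame correspondent is ∀x ∃y Rxy.
(a): fails — world s has no successor.
(b): holds.
(c): fails — world u has no successor.
(d): holds.
(e): holds.
Valid on: (b), (d), (e).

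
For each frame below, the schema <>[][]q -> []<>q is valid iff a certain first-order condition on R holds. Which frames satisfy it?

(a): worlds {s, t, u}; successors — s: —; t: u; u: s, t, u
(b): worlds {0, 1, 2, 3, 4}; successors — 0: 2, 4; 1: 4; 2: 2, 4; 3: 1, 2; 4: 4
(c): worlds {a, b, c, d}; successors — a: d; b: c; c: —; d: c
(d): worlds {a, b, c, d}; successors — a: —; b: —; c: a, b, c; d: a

The schema corresponds to a generalized confluence (Geach) condition: forall x forall y forall z ((xRy & xRz) -> exists w (y R^2 w & zRw)).
(a): fails — uRs, uRs but no w with sR²w and sRw.
(b): ✓.
(c): fails — aRd, aRd but no w with dR²w and dRw.
(d): fails — cRa, cRa but no w with aR²w and aRw.
Valid on: (b).

(b)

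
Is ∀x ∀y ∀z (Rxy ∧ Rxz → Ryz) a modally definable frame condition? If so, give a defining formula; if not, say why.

Yes: it is the Euclidean property, defined by the 5 schema ◇r → □◇r.
Suppose ◇r→□◇r is valid. Take Rxy, Rxz and set V(r)={y}. Then ◇r at x, so □◇r at x, so ◇r at z, so some w with Rzw has r; w=y, i.e. Rzy. By symmetry of the argument, Ryz.

Yes — defined by ◇r → □◇r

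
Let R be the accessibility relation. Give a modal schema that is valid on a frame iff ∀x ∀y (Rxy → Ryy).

□(□r → r)

A defining formula is □(□r → r) (the T□ axiom).
Suppose □(□r→r) is valid. Take Rxy and set V(r)={w : Ryw}. Then at y, □r holds; since □(□r→r) at x, □r→r at y, so r at y, i.e. Ryy.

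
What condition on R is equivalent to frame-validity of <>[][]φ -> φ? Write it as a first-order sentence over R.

forall x forall y (xRy -> exists w (y R^2 w & x = w))

This is a Sahlqvist (Geach-type) schema ◇^1□^2φ → □^0◇^0φ.
Minimal-valuation argument: fix x; take any y with xR^1y and any z with xR^0z. Set V(φ) to the set of worlds R-reachable from y in exactly 2 steps. Then □^2φ holds at y, so the antecedent holds at x; validity forces ◇^0φ at z, giving a w with zR^0w and yR^2w.
First-order correspondent: forall x forall y (xRy -> exists w (y R^2 w & x = w)).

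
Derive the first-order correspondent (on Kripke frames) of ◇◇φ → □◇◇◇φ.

This is a Sahlqvist (Geach-type) schema ◇^2□^0φ → □^1◇^3φ.
First-order correspondent: ∀x ∀y ∀z ((xR²y ∧ xRz) → ∃w (y = w ∧ zR³w)).

∀x ∀y ∀z ((xR²y ∧ xRz) → ∃w (y = w ∧ zR³w))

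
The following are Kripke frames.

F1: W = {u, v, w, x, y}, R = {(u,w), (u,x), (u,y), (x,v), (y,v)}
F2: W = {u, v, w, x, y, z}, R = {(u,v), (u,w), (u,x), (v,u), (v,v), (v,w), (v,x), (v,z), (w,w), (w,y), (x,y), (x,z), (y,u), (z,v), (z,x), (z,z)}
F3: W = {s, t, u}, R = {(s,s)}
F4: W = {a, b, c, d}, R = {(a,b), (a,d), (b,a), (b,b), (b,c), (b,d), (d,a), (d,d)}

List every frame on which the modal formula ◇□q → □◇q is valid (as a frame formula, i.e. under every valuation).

The schema corresponds to convergence: ∀x ∀y ∀z (Rxy ∧ Rxz → ∃w (Ryw ∧ Rzw)).
F1: fails — Ruw and Ruw but w and w have no common successor.
F2: fails — Rvz and Rvw but z and w have no common successor.
F3: holds.
F4: fails — Rbc and Rbc but c and c have no common successor.
Valid on: F3.

F3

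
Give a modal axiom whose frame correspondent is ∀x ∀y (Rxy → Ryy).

□(□ψ → ψ)

A defining formula is □(□ψ → ψ) (the T□ axiom).
Suppose □(□ψ→ψ) is valid. Take Rxy and set V(ψ)={w : Ryw}. Then at y, □ψ holds; since □(□ψ→ψ) at x, □ψ→ψ at y, so ψ at y, i.e. Ryy.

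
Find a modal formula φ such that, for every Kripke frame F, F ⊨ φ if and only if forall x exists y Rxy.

A defining formula is □s → ◇s (the D axiom).
Suppose □s→◇s is valid. At any x set V(s)=W. Then □s at x, so ◇s at x, so x has a successor.

□s → ◇s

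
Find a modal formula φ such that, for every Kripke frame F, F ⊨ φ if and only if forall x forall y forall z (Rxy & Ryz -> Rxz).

A defining formula is □ψ → □□ψ (the 4 axiom).
Suppose □ψ→□□ψ is valid. Take Rxy, Ryz and set V(ψ)={w : Rxw}. Then □ψ at x, so □□ψ at x, so □ψ at y, so ψ at z, i.e. Rxz.

□ψ → □□ψ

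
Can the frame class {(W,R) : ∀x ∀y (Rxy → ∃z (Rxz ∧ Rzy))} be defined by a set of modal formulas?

Yes: it is density, defined by the C4 schema □□p → □p.
Suppose □□p→□p is valid. Take Rxy and set V(p)={w : xR²w}. Then □□p at x, so □p at x, so p at y, i.e. ∃z(Rxz∧Rzy).

Yes, by □□p → □p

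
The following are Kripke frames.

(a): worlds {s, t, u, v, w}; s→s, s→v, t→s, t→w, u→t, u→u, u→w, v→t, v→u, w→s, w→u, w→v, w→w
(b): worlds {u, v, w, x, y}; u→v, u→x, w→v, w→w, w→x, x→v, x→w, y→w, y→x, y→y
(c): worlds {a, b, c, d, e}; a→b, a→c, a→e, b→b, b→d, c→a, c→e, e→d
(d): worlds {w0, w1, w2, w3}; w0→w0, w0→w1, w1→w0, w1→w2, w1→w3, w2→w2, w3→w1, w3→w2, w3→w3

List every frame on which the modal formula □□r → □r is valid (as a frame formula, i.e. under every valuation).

This is the axiom for density; its first-order frame correspondent is ∀x ∀y (Rxy → ∃z (Rxz ∧ Rzy)).
(a): ✓.
(b): fails — Rux but no z with Ruz and Rzx.
(c): fails — Red but no z with Rez and Rzd.
(d): ✓.
Valid on: (a), (d).

(a), (d)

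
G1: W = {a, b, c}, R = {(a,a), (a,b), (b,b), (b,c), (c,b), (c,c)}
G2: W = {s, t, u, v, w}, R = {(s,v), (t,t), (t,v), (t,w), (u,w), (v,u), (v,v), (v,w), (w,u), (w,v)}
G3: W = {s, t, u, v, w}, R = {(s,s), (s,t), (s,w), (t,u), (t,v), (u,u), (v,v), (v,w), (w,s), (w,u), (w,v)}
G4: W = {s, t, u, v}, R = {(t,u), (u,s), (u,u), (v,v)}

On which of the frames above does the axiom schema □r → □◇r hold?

The schema corresponds to a generalized confluence (Geach) condition: ∀x ∀z (xRz → ∃w (xRw ∧ zRw)).
G1: holds.
G2: fails — uRw but no w* with uRw* and wRw*.
G3: fails — sRt but no w* with sRw* and tRw*.
G4: fails — uRs but no w with uRw and sRw.
Valid on: G1.

G1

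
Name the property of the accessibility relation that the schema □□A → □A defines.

Suppose □□A→□A is valid. Take Rxy and set V(A)={w : xR²w}. Then □□A at x, so □A at x, so A at y, i.e. ∃z(Rxz∧Rzy).
The converse is a direct semantic check.
So the correspondent is density.

density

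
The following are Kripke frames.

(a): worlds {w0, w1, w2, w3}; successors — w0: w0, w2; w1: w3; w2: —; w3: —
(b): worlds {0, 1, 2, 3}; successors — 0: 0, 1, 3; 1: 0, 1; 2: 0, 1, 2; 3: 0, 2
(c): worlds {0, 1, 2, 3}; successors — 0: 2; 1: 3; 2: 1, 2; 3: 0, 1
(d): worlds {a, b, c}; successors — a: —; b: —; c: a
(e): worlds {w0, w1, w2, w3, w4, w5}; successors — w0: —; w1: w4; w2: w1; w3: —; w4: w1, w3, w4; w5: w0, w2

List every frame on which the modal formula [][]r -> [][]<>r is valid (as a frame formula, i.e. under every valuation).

(b), (d)

This is the axiom for a generalized confluence (Geach) condition; its first-order frame correspondent is forall x forall z (x R^2 z -> exists w (x R^2 w & zRw)).
(a): fails — w0R²w2 but no w with w0R²w and w2Rw.
(b): satisfies the condition.
(c): fails — 0R²1 but no w with 0R²w and 1Rw.
(d): satisfies the condition.
(e): fails — w1R²w3 but no w with w1R²w and w3Rw.
Valid on: (b), (d).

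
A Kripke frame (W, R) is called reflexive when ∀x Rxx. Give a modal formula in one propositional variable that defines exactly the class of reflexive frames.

The condition is reflexivity. The T schema □p → p defines it.
Suppose □p→p is valid. At any x set V(p)={w : Rxw}. Then □p holds at x, so p holds at x, i.e. Rxx.

□p → p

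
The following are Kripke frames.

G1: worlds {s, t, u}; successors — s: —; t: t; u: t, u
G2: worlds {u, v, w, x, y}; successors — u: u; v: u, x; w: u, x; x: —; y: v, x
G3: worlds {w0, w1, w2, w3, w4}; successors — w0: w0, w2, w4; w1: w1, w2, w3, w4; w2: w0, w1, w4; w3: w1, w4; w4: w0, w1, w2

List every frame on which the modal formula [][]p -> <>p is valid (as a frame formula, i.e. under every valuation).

The schema corresponds to a generalized confluence (Geach) condition: forall x exists w (x R^2 w & xRw).
G1: fails — at s but no w with sR²w and sRw.
G2: fails — at x but no t with xR²t and xRt.
G3: satisfies the condition.

G3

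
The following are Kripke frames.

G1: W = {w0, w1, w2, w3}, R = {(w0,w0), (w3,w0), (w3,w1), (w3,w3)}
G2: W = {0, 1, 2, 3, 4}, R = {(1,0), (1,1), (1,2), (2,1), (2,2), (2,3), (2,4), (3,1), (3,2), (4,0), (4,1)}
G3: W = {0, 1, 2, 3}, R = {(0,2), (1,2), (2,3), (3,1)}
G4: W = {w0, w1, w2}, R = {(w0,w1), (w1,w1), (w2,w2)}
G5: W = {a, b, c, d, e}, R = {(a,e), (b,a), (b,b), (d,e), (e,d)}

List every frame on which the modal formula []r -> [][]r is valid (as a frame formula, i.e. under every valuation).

The schema corresponds to transitivity: forall x forall y forall z (Rxy & Ryz -> Rxz).
G1: holds.
G2: fails — R32 and R23 but not R33.
G3: fails — R12 and R23 but not R13.
G4: holds.
G5: fails — Rae and Red but not Rad.
Valid on: G1, G4.

G1, G4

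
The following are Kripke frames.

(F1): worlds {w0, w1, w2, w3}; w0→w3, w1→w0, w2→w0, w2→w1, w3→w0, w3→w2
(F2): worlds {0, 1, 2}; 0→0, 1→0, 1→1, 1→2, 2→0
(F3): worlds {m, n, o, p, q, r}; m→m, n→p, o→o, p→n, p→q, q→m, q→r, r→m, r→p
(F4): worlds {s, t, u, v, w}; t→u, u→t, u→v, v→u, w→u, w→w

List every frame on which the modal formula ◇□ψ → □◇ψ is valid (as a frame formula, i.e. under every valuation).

(F2)

Frame correspondent (Sahlqvist): ∀x ∀y ∀z (Rxy ∧ Rxz → ∃w (Ryw ∧ Rzw)) — i.e. convergence.
(F1): fails — Rw2w0 and Rw2w1 but w0 and w1 have no common successor.
(F2): ✓.
(F3): fails — Rpn and Rpq but n and q have no common successor.
(F4): fails — Rww and Rwu but w and u have no common successor.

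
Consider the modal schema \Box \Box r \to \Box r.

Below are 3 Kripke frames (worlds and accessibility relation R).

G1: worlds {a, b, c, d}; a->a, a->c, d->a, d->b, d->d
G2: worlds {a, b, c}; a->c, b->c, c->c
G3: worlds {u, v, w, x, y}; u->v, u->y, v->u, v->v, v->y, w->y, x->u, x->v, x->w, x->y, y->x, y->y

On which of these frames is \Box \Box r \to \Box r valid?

G1, G2

This is the axiom for density; its first-order frame correspondent is \forall x \forall y (Rxy \to \exists z (Rxz \wedge Rzy)).
G1: satisfies the condition.
G2: satisfies the condition.
G3: fails — Rxw but no z with Rxz and Rzw.
Valid on: G1, G2.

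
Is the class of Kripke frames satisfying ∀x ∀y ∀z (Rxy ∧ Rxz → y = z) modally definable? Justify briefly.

Yes — defined by ◇r → □r

The condition is partial functionality. A defining modal formula is ◇r → □r.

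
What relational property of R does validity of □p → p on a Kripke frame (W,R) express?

reflexivity

Suppose □p→p is valid. At any x set V(p)={w : Rxw}. Then □p holds at x, so p holds at x, i.e. Rxx.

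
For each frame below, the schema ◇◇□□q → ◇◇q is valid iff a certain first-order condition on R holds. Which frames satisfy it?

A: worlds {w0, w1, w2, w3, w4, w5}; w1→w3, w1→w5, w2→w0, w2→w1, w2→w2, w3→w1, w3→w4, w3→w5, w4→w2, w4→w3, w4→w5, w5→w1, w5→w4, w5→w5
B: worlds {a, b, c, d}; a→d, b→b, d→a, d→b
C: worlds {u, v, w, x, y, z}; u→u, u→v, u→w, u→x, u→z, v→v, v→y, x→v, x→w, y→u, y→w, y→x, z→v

The schema corresponds to a generalized confluence (Geach) condition: ∀x ∀y (xR²y → ∃w (yR²w ∧ xR²w)).
A: fails — w2R²w0 but no w with w0R²w and w2R²w.
B: ✓.
C: fails — uR²w but no t with wR²t and uR²t.
Valid on: B.

B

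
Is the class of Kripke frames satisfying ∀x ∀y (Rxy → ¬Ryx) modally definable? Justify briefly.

Not modally definable

Any modally definable frame class is closed under surjective bounded morphisms.
The 3-cycle (worlds w0,w1,w2 with w0→w1→w2→w0) is asymmetric. Mapping every world to a single reflexive point • is a surjective bounded morphism, and the reflexive point is not asymmetric (R•• but asymmetry requires ¬R••).
Hence asymmetry is not modally definable.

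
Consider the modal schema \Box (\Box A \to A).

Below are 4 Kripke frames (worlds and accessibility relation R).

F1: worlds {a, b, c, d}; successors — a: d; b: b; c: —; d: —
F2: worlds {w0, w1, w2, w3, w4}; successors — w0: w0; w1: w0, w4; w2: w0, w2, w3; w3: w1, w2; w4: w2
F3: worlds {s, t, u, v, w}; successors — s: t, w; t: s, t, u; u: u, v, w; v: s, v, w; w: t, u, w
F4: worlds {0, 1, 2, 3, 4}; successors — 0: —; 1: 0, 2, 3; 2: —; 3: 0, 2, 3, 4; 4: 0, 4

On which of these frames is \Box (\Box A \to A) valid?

This is the axiom for shift-reflexivity; its first-order frame correspondent is \forall x \forall y (Rxy \to Ryy).
F1: fails — Rad but not Rdd.
F2: fails — Rw3w1 but not Rw1w1.
F3: fails — Rts but not Rss.
F4: fails — R10 but not R00.

none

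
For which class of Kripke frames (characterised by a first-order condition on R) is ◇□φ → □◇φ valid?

convergence: ∀x ∀y ∀z (Rxy ∧ Rxz → ∃w (Ryw ∧ Rzw))

Suppose ◇□φ→□◇φ is valid. Take Rxy, Rxz and set V(φ)={w : Ryw}. Then □φ at y so ◇□φ at x, so □◇φ at x, so ◇φ at z, giving w with Rzw and Ryw.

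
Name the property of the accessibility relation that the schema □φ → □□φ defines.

transitivity: ∀x ∀y ∀z (Rxy ∧ Ryz → Rxz)

This is the 4 axiom.
It corresponds to transitivity: ∀x ∀y ∀z (Rxy ∧ Ryz → Rxz).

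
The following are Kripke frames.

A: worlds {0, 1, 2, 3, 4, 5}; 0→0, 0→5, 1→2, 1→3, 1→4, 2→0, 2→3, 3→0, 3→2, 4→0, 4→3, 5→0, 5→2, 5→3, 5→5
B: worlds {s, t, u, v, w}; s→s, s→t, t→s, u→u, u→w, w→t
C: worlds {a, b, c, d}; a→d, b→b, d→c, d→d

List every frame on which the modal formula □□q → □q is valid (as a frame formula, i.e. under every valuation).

Frame correspondent (Sahlqvist): ∀x ∀y (Rxy → ∃z (Rxz ∧ Rzy)) — i.e. density.
A: fails — R32 but no z with R3z and Rz2.
B: fails — Rwt but no z with Rwz and Rzt.
C: satisfies the condition.

C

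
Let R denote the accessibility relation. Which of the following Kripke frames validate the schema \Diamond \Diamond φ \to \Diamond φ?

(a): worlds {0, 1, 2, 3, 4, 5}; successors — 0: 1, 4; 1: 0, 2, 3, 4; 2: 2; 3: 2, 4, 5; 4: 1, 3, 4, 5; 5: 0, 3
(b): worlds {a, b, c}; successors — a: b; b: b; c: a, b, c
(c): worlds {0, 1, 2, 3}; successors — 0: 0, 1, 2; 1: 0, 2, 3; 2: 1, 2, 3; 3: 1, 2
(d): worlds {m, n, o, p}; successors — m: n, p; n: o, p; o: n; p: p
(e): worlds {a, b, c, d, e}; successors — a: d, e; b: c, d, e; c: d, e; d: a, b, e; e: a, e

(b)

This is the axiom for transitivity; its first-order frame correspondent is \forall x \forall y \forall z (Rxy \wedge Ryz \to Rxz).
(a): fails — R10 and R01 but not R11.
(b): satisfies the condition.
(c): fails — R10 and R01 but not R11.
(d): fails — Ron and Rno but not Roo.
(e): fails — Rcd and Rdb but not Rcb.
Valid on: (b).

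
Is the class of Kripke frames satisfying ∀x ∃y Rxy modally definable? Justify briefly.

Yes — defined by □p → ◇p

Yes: it is seriality, defined by the D schema □p → ◇p.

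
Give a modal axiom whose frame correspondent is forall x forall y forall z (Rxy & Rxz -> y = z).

A defining formula is ◇ψ → □ψ (the CD axiom).
Suppose ◇ψ→□ψ is valid. Take Rxy, Rxz and set V(ψ)={y}. Then ◇ψ at x, so □ψ at x, so ψ at z, i.e. z=y.

◇ψ → □ψ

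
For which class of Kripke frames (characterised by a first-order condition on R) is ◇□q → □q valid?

Equivalently (dual form): ◇q → □◇q.
Suppose ◇q→□◇q is valid. Take Rxy, Rxz and set V(q)={y}. Then ◇q at x, so □◇q at x, so ◇q at z, so some w with Rzw has q; w=y, i.e. Rzy. By symmetry of the argument, Ryz.

the Euclidean property: ∀x ∀y ∀z (Rxy ∧ Rxz → Ryz)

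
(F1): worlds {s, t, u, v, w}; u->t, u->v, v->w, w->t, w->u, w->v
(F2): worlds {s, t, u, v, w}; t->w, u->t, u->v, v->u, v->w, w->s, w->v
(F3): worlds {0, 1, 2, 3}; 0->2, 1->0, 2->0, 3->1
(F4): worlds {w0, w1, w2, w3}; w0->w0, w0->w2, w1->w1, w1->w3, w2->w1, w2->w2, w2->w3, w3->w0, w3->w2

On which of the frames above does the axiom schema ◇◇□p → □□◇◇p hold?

(F4)

This is the axiom for a generalized confluence (Geach) condition; its first-order frame correspondent is ∀x ∀y ∀z ((xR²y ∧ xR²z) → ∃w (yRw ∧ zR²w)).
(F1): fails — vR²t, vR²t but no w* with tRw* and tR²w*.
(F2): fails — tR²s, tR²s but no w* with sRw* and sR²w*.
(F3): fails — 0R²0, 0R²0 but no w with 0Rw and 0R²w.
(F4): holds.
Valid on: (F4).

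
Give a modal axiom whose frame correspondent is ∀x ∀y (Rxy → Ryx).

This is symmetry; the standard corresponding axiom is B: q → □◇q.
Suppose q→□◇q is valid. Take Rxy and set V(q)={x}. Then q at x, so □◇q at x, so ◇q at y, so some z with Ryz has q; z=x, i.e. Ryx.

q → □◇q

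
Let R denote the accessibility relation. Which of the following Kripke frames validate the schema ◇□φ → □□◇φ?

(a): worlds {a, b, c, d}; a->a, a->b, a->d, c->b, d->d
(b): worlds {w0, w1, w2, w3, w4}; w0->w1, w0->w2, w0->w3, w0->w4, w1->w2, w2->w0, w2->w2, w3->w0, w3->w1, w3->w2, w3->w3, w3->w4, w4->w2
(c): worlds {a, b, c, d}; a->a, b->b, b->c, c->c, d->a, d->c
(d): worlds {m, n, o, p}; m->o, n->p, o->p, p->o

(b)

This is the axiom for a generalized confluence (Geach) condition; its first-order frame correspondent is ∀x ∀y ∀z ((xRy ∧ xR²z) → ∃w (yRw ∧ zRw)).
(a): fails — aRa, aR²b but no w with aRw and bRw.
(b): holds.
(c): fails — dRa, dR²c but no w with aRw and cRw.
(d): fails — mRo, mR²p but no w with oRw and pRw.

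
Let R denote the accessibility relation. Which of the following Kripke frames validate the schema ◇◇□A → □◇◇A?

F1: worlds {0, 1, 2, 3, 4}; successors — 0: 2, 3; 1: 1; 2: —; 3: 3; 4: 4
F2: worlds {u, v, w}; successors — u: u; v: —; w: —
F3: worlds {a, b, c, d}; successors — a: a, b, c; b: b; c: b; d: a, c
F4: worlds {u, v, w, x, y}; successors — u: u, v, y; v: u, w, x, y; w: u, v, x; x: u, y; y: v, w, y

F2, F3, F4

Frame correspondent (Sahlqvist): ∀x ∀y ∀z ((xR²y ∧ xRz) → ∃w (yRw ∧ zR²w)) — i.e. a generalized confluence (Geach) condition.
F1: fails — 0R²3, 0R2 but no w with 3Rw and 2R²w.
F2: satisfies the condition.
F3: satisfies the condition.
F4: satisfies the condition.
Valid on: F2, F3, F4.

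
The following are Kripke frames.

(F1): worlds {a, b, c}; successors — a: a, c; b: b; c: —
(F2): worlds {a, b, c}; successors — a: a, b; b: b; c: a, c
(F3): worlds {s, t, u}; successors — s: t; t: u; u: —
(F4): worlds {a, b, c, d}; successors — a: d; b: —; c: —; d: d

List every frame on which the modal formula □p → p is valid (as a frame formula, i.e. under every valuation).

The schema corresponds to reflexivity: ∀x Rxx.
(F1): fails — world c does not see itself.
(F2): condition met.
(F3): fails — world s does not see itself.
(F4): fails — world a does not see itself.

(F2)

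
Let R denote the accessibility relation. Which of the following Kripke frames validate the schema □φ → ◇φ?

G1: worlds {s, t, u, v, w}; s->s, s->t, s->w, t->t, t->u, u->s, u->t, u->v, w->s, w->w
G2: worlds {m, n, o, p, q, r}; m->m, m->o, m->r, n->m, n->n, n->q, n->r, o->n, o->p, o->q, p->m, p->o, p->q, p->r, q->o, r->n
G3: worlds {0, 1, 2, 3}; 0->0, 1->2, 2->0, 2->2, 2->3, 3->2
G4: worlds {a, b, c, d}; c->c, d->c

G2, G3

The schema corresponds to seriality: ∀x ∃y Rxy.
G1: fails — world v has no successor.
G2: satisfies the condition.
G3: satisfies the condition.
G4: fails — world a has no successor.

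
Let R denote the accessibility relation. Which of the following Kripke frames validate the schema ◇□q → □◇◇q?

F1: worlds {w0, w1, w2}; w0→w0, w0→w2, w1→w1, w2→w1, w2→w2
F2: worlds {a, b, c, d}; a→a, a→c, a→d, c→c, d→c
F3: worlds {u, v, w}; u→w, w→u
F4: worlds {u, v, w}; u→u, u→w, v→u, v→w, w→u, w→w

F1, F2, F4

This is the axiom for a generalized confluence (Geach) condition; its first-order frame correspondent is ∀x ∀y ∀z ((xRy ∧ xRz) → ∃w (yRw ∧ zR²w)).
F1: condition met.
F2: condition met.
F3: fails — uRw, uRw but no t with wRt and wR²t.
F4: condition met.
Valid on: F1, F2, F4.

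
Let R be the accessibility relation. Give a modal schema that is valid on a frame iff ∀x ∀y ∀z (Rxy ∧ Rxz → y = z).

The condition is partial functionality. The CD schema ◇ψ → □ψ defines it.
Suppose ◇ψ→□ψ is valid. Take Rxy, Rxz and set V(ψ)={y}. Then ◇ψ at x, so □ψ at x, so ψ at z, i.e. z=y.

◇ψ → □ψ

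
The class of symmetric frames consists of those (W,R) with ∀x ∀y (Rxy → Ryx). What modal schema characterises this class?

A defining formula is r → □◇r (the B axiom).
Suppose r→□◇r is valid. Take Rxy and set V(r)={x}. Then r at x, so □◇r at x, so ◇r at y, so some z with Ryz has r; z=x, i.e. Ryx.

r → □◇r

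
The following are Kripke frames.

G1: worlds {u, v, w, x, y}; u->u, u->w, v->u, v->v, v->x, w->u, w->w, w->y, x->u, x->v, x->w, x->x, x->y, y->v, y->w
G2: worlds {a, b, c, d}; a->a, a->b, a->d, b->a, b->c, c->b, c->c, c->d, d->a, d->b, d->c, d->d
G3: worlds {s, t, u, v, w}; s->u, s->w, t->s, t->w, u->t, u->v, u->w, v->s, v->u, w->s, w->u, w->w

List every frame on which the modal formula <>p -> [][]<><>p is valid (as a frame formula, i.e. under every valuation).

The schema corresponds to a generalized confluence (Geach) condition: forall x forall y forall z ((xRy & x R^2 z) -> exists w (y = w & z R^2 w)).
G1: fails — vRv, vR²u but no t with v=t and uR²t.
G2: ✓.
G3: fails — uRt, uR²u but no w* with t=w* and uR²w*.

G2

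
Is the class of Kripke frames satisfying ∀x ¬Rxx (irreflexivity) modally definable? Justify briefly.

No — not modally definable

Any modally definable frame class is closed under surjective bounded morphisms.
The 3-cycle (worlds a,b,c with a→b→c→a) is irreflexive, and the map sending every world to a single reflexive point • is a surjective bounded morphism (forth: every edge maps to (•,•); back: every world has a successor). So any modal formula valid on the 3-cycle is also valid on the reflexive point, which is not irreflexive.
So the class is not modally definable.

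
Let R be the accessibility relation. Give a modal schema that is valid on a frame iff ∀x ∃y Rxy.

□r → ◇r

The condition is seriality. The D schema □r → ◇r defines it.
Suppose □r→◇r is valid. At any x set V(r)=W. Then □r at x, so ◇r at x, so x has a successor.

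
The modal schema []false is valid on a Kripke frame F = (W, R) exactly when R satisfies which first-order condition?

□⊥ is valid iff no world has any successor (otherwise □⊥ fails at any world with one).

emptiness of R: forall x forall y ~Rxy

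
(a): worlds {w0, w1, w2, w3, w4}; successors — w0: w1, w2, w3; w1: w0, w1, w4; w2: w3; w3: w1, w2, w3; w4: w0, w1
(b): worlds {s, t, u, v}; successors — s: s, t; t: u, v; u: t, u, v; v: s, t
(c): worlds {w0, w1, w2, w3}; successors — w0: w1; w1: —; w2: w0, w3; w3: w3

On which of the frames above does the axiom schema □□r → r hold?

(a), (b)

The schema corresponds to a generalized confluence (Geach) condition: ∀x ∃w (xR²w ∧ x = w).
(a): satisfies the condition.
(b): satisfies the condition.
(c): fails — at w0 but no w with w0R²w and w0=w.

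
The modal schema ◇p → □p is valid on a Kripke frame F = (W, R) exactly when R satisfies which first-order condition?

Suppose ◇p→□p is valid. Take Rxy, Rxz and set V(p)={y}. Then ◇p at x, so □p at x, so p at z, i.e. z=y.

partial functionality: ∀x ∀y ∀z (Rxy ∧ Rxz → y = z)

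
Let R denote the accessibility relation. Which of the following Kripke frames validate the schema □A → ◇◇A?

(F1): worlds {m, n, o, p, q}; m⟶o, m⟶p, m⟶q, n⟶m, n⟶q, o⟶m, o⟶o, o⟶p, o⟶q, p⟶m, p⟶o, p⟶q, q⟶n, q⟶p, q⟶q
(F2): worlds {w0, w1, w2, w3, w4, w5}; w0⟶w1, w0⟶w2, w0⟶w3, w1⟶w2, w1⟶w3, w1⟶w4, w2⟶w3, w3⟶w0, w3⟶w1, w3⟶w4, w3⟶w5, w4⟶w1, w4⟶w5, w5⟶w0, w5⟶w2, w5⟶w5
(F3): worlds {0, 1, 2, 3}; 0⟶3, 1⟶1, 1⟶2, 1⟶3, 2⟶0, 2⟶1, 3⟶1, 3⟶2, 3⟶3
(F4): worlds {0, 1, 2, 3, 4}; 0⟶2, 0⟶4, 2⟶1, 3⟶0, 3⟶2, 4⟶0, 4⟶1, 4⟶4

The schema corresponds to a generalized confluence (Geach) condition: ∀x ∃w (xRw ∧ xR²w).
(F1): condition met.
(F2): fails — at w2 but no w with w2Rw and w2R²w.
(F3): condition met.
(F4): fails — at 1 but no w with 1Rw and 1R²w.

(F1), (F3)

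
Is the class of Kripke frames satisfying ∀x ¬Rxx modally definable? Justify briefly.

If a class were modally definable it would be closed under surjective bounded morphisms (Goldblatt–Thomason).
The 2-cycle (worlds a,b with a→b→a) is irreflexive, and the map sending every world to a single reflexive point • is a surjective bounded morphism (forth: every edge maps to (•,•); back: every world has a successor). So any modal formula valid on the 2-cycle is also valid on the reflexive point, which is not irreflexive.
Hence irreflexivity is not modally definable.

No — not modally definable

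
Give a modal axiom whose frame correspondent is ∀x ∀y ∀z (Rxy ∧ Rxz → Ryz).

◇s → □◇s

This is the Euclidean property; the standard corresponding axiom is 5: ◇s → □◇s.
Suppose ◇s→□◇s is valid. Take Rxy, Rxz and set V(s)={y}. Then ◇s at x, so □◇s at x, so ◇s at z, so some w with Rzw has s; w=y, i.e. Rzy. By symmetry of the argument, Ryz.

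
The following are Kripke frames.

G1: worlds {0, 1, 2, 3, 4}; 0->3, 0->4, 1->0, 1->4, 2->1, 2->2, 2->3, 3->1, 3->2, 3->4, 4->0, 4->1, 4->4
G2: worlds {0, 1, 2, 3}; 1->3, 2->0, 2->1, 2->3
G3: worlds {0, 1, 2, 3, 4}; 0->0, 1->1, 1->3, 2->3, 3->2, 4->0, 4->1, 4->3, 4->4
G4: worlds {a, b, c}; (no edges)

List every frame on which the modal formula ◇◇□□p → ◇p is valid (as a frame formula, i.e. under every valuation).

The schema corresponds to a generalized confluence (Geach) condition: ∀x ∀y (xR²y → ∃w (yR²w ∧ xRw)).
G1: condition met.
G2: fails — 2R²3 but no w with 3R²w and 2Rw.
G3: fails — 1R²2 but no w with 2R²w and 1Rw.
G4: condition met.

G1, G4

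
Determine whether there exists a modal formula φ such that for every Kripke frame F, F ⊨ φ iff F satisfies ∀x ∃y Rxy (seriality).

Definable; □r → ◇r defines it

The condition is seriality. A defining modal formula is □r → ◇r.
Suppose □r→◇r is valid. At any x set V(r)=W. Then □r at x, so ◇r at x, so x has a successor.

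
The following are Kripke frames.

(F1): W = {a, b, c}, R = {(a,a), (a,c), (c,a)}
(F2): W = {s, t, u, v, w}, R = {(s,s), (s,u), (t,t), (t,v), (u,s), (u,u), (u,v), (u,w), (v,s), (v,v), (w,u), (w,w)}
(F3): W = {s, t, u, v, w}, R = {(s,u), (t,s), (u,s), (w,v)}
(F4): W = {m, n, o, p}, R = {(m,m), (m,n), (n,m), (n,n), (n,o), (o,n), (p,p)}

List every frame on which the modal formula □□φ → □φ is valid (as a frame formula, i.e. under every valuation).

(F1), (F2), (F4)

The schema corresponds to density: ∀x ∀y (Rxy → ∃z (Rxz ∧ Rzy)).
(F1): condition met.
(F2): condition met.
(F3): fails — Rsu but no z with Rsz and Rzu.
(F4): condition met.
Valid on: (F1), (F2), (F4).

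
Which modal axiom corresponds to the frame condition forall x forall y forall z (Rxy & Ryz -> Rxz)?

This is transitivity; the standard corresponding axiom is 4: □s → □□s.

□s → □□s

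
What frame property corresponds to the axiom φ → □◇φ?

Suppose φ→□◇φ is valid. Take Rxy and set V(φ)={x}. Then φ at x, so □◇φ at x, so ◇φ at y, so some z with Ryz has φ; z=x, i.e. Ryx.

symmetry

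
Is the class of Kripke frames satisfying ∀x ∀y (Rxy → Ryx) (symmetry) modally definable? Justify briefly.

Yes, by q → □◇q

The condition is symmetry. A defining modal formula is q → □◇q.
Suppose q→□◇q is valid. Take Rxy and set V(q)={x}. Then q at x, so □◇q at x, so ◇q at y, so some z with Ryz has q; z=x, i.e. Ryx.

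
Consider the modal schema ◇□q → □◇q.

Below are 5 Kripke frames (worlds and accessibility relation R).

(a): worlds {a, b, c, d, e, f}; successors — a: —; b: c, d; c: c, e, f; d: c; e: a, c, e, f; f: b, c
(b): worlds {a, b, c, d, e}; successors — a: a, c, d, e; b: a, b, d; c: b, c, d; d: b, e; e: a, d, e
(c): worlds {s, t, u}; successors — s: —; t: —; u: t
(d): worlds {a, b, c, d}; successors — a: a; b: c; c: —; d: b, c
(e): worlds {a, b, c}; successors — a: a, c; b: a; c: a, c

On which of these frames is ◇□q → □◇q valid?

(b), (e)

Frame correspondent (Sahlqvist): ∀x ∀y ∀z (Rxy ∧ Rxz → ∃w (Ryw ∧ Rzw)) — i.e. convergence.
(a): fails — Ree and Rea but e and a have no common successor.
(b): ✓.
(c): fails — Rut and Rut but t and t have no common successor.
(d): fails — Rbc and Rbc but c and c have no common successor.
(e): ✓.
Valid on: (b), (e).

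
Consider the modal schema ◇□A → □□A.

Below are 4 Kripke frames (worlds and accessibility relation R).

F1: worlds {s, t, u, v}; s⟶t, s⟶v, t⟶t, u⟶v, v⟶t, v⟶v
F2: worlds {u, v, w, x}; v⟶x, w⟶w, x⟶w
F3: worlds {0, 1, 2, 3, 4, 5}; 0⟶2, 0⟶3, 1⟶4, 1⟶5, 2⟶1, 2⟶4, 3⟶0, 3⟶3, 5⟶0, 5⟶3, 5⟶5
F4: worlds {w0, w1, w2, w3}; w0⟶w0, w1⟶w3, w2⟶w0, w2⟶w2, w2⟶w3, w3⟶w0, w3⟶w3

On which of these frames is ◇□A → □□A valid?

This is the axiom for a generalized confluence (Geach) condition; its first-order frame correspondent is ∀x ∀y ∀z ((xRy ∧ xR²z) → ∃w (yRw ∧ z = w)).
F1: fails — sRt, sR²v but no w with tRw and v=w.
F2: satisfies the condition.
F3: fails — 0R2, 0R²0 but no w with 2Rw and 0=w.
F4: fails — w2Rw0, w2R²w2 but no w with w0Rw and w2=w.
Valid on: F2.

F2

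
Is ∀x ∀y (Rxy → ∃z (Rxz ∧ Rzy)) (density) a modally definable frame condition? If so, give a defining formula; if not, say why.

Yes, by □□r → □r

This is a Sahlqvist condition; the C4 axiom □□r → □r defines it.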